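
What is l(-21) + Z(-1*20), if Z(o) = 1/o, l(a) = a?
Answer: -421/20 ≈ -21.050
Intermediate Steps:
l(-21) + Z(-1*20) = -21 + 1/(-1*20) = -21 + 1/(-20) = -21 - 1/20 = -421/20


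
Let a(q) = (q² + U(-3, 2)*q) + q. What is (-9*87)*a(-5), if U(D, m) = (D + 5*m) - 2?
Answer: 3915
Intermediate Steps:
U(D, m) = -2 + D + 5*m
a(q) = q² + 6*q (a(q) = (q² + (-2 - 3 + 5*2)*q) + q = (q² + (-2 - 3 + 10)*q) + q = (q² + 5*q) + q = q² + 6*q)
(-9*87)*a(-5) = (-9*87)*(-5*(6 - 5)) = -(-3915) = -783*(-5) = 3915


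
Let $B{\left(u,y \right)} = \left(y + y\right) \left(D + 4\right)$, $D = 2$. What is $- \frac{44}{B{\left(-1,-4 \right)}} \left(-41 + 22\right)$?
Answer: $- \frac{209}{12} \approx -17.417$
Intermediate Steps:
$B{\left(u,y \right)} = 12 y$ ($B{\left(u,y \right)} = \left(y + y\right) \left(2 + 4\right) = 2 y 6 = 12 y$)
$- \frac{44}{B{\left(-1,-4 \right)}} \left(-41 + 22\right) = - \frac{44}{12 \left(-4\right)} \left(-41 + 22\right) = - \frac{44}{-48} \left(-19\right) = \left(-44\right) \left(- \frac{1}{48}\right) \left(-19\right) = \frac{11}{12} \left(-19\right) = - \frac{209}{12}$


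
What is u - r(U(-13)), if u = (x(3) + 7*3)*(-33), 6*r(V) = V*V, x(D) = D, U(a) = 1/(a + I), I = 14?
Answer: -4753/6 ≈ -792.17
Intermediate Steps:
U(a) = 1/(14 + a) (U(a) = 1/(a + 14) = 1/(14 + a))
r(V) = V**2/6 (r(V) = (V*V)/6 = V**2/6)
u = -792 (u = (3 + 7*3)*(-33) = (3 + 21)*(-33) = 24*(-33) = -792)
u - r(U(-13)) = -792 - (1/(14 - 13))**2/6 = -792 - (1/1)**2/6 = -792 - 1**2/6 = -792 - 1/6 = -4753/6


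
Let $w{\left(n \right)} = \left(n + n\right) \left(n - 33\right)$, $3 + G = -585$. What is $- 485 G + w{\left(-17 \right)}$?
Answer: $286880$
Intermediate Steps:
$G = -588$ ($G = -3 - 585 = -588$)
$w{\left(n \right)} = 2 n \left(-33 + n\right)$
$- 485 G + w{\left(-17 \right)} = \left(-485\right) \left(-588\right) + 2 \left(-17\right) \left(-33 - 17\right) = 285180 + 2 \left(-17\right) \left(-50\right) = 285180 + 1700 = 286880$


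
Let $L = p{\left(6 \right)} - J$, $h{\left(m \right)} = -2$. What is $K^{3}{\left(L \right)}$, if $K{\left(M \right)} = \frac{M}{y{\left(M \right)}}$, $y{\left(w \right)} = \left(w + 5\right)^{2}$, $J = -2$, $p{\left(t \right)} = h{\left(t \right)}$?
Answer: $0$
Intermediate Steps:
$p{\left(t \right)} = -2$
$y{\left(w \right)} = \left(5 + w\right)^{2}$
$L = 0$ ($L = -2 - -2 = -2 + 2 = 0$)
$K{\left(M \right)} = \frac{M}{\left(5 + M\right)^{2}}$
$K^{3}{\left(L \right)} = \left(\frac{0}{\left(5 + 0\right)^{2}}\right)^{3} = \left(\frac{0}{25}\right)^{3} = \left(0 \cdot \frac{1}{25}\right)^{3} = 0^{3} = 0$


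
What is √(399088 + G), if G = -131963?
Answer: 5*√10685 ≈ 516.84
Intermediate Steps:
√(399088 + G) = √(399088 - 131963) = √267125 = 5*√10685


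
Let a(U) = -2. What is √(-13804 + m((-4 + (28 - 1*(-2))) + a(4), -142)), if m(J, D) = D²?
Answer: 2*√1590 ≈ 79.750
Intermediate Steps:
√(-13804 + m((-4 + (28 - 1*(-2))) + a(4), -142)) = √(-13804 + (-142)²) = √(-13804 + 20164) = √6360 = 2*√1590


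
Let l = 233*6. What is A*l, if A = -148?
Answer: -206904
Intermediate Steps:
l = 1398
A*l = -148*1398 = -206904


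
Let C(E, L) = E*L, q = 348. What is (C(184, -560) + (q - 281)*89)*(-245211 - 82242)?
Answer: 31788154881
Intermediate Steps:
(C(184, -560) + (q - 281)*89)*(-245211 - 82242) = (184*(-560) + (348 - 281)*89)*(-245211 - 82242) = (-103040 + 67*89)*(-327453) = (-103040 + 5963)*(-327453) = -97077*(-327453) = 31788154881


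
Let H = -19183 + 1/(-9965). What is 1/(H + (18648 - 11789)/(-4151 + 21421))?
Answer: -34419110/660248120597 ≈ -5.2131e-5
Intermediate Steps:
H = -191158596/9965 (H = -19183 - 1/9965 = -191158596/9965 ≈ -19183.)
1/(H + (18648 - 11789)/(-4151 + 21421)) = 1/(-191158596/9965 + (18648 - 11789)/(-4151 + 21421)) = 1/(-191158596/9965 + 6859/17270) = 1/(-660248120597/34419110) = -34419110/660248120597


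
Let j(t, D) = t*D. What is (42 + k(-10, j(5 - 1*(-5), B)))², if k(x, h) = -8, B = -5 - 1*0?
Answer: 1156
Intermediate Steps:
B = -5 (B = -5 + 0 = -5)
j(t, D) = D*t
(42 + k(-10, j(5 - 1*(-5), B)))² = (42 - 8)² = 34² = 1156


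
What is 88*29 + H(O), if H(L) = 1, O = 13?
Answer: 2553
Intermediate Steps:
88*29 + H(O) = 88*29 + 1 = 2552 + 1 = 2553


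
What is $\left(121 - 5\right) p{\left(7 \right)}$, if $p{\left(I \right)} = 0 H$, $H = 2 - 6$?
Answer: $0$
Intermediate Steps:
$H = -4$ ($H = 2 - 6 = -4$)
$p{\left(I \right)} = 0$ ($p{\left(I \right)} = 0 \left(-4\right) = 0$)
$\left(121 - 5\right) p{\left(7 \right)} = \left(121 - 5\right) 0 = 116 \cdot 0 = 0$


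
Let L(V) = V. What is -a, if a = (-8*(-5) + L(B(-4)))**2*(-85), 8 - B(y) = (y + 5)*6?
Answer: 149940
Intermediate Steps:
B(y) = -22 - 6*y (B(y) = 8 - (y + 5)*6 = 8 - (5 + y)*6 = 8 - (30 + 6*y) = 8 + (-30 - 6*y) = -22 - 6*y)
a = -149940 (a = (-8*(-5) + (-22 - 6*(-4)))**2*(-85) = (40 + (-22 + 24))**2*(-85) = (40 + 2)**2*(-85) = 42**2*(-85) = 1764*(-85) = -149940)
-a = -1*(-149940) = 149940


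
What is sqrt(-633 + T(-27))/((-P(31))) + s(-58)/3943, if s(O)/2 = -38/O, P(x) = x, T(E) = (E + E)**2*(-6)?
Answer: 38/114347 - I*sqrt(18129)/31 ≈ 0.00033232 - 4.3434*I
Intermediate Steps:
T(E) = -24*E**2 (T(E) = (2*E)**2*(-6) = (4*E**2)*(-6) = -24*E**2)
s(O) = -76/O (s(O) = 2*(-38/O) = -76/O)
sqrt(-633 + T(-27))/((-P(31))) + s(-58)/3943 = sqrt(-633 - 24*(-27)**2)/((-1*31)) - 76/(-58)/3943 = sqrt(-633 - 24*729)/(-31) - 76*(-1/58)*(1/3943) = sqrt(-633 - 17496)*(-1/31) + (38/29)*(1/3943) = sqrt(-18129)*(-1/31) + 38/114347 = (I*sqrt(18129))*(-1/31) + 38/114347 = -I*sqrt(18129)/31 + 38/114347 = 38/114347 - I*sqrt(18129)/31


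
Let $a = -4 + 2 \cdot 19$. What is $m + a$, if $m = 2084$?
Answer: $2118$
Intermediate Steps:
$a = 34$ ($a = -4 + 38 = 34$)
$m + a = 2084 + 34 = 2118$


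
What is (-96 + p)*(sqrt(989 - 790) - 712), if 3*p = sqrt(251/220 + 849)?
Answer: (712 - sqrt(199))*(31680 - sqrt(10286705))/330 ≈ 60215.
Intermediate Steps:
p = sqrt(10286705)/330 (p = sqrt(251/220 + 849)/3 = sqrt(187031/220)/3 = (sqrt(10286705)/110)/3 = sqrt(10286705)/330 ≈ 9.7191)
(-96 + p)*(sqrt(989 - 790) - 712) = (-96 + sqrt(10286705)/330)*(sqrt(989 - 790) - 712) = (-96 + sqrt(10286705)/330)*(sqrt(199) - 712) = (-96 + sqrt(10286705)/330)*(-712 + sqrt(199)) = (-712 + sqrt(199))*(-96 + sqrt(10286705)/330)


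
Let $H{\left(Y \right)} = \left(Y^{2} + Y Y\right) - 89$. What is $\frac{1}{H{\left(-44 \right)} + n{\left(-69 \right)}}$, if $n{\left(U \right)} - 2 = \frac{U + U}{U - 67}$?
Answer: $\frac{68}{257449} \approx 0.00026413$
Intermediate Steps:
$H{\left(Y \right)} = -89 + 2 Y^{2}$ ($H{\left(Y \right)} = \left(Y^{2} + Y^{2}\right) - 89 = 2 Y^{2} - 89 = -89 + 2 Y^{2}$)
$n{\left(U \right)} = 2 + \frac{2 U}{-67 + U}$ ($n{\left(U \right)} = 2 + \frac{U + U}{U - 67} = 2 + \frac{2 U}{-67 + U}$)
$\frac{1}{H{\left(-44 \right)} + n{\left(-69 \right)}} = \frac{1}{\left(-89 + 2 \left(-44\right)^{2}\right) + \frac{2 \left(-67 + 2 \left(-69\right)\right)}{-67 - 69}} = \frac{1}{\left(-89 + 2 \cdot 1936\right) + \frac{2 \left(-67 - 138\right)}{-136}} = \frac{1}{\left(-89 + 3872\right) + 2 \left(- \frac{1}{136}\right) \left(-205\right)} = \frac{1}{3783 + \frac{205}{68}} = \frac{1}{\frac{257449}{68}} = \frac{68}{257449}$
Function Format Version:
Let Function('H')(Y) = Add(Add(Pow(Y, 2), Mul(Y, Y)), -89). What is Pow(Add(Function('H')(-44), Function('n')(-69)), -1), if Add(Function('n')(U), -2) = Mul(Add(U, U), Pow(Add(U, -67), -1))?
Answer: Rational(68, 257449) ≈ 0.00026413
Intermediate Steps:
Function('H')(Y) = Add(-89, Mul(2, Pow(Y, 2))) (Function('H')(Y) = Add(Add(Pow(Y, 2), Pow(Y, 2)), -89) = Add(Mul(2, Pow(Y, 2)), -89) = Add(-89, Mul(2, Pow(Y, 2))))
Function('n')(U) = Add(2, Mul(2, U, Pow(Add(-67, U), -1))) (Function('n')(U) = Add(2, Mul(Add(U, U), Pow(Add(U, -67), -1))) = Add(2, Mul(Mul(2, U), Pow(Add(-67, U), -1))) = Add(2, Mul(2, U, Pow(Add(-67, U), -1))))
Pow(Add(Function('H')(-44), Function('n')(-69)), -1) = Pow(Add(Add(-89, Mul(2, Pow(-44, 2))), Mul(2, Pow(Add(-67, -69), -1), Add(-67, Mul(2, -69)))), -1) = Pow(Add(Add(-89, Mul(2, 1936)), Mul(2, Pow(-136, -1), Add(-67, -138))), -1) = Pow(Add(Add(-89, 3872), Mul(2, Rational(-1, 136), -205)), -1) = Pow(Add(3783, Rational(205, 68)), -1) = Pow(Rational(257449, 68), -1) = Rational(68, 257449)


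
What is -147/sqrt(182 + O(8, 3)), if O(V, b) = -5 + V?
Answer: -147*sqrt(185)/185 ≈ -10.808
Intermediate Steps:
-147/sqrt(182 + O(8, 3)) = -147/sqrt(182 + (-5 + 8)) = -147/sqrt(182 + 3) = -147*sqrt(185)/185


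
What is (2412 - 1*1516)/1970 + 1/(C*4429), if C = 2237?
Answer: 4438638489/9759057905 ≈ 0.45482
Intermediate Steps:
(2412 - 1*1516)/1970 + 1/(C*4429) = (2412 - 1*1516)/1970 + 1/(2237*4429) = (2412 - 1516)*(1/1970) + (1/2237)*(1/4429) = 896*(1/1970) + 1/9907673 = 448/985 + 1/9907673 = 4438638489/9759057905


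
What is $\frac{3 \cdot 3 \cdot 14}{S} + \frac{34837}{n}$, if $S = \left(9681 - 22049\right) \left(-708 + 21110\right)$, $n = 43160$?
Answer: $\frac{549405138517}{680665397360} \approx 0.80716$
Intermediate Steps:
$S = -252331936$ ($S = \left(-12368\right) 20402 = -252331936$)
$\frac{3 \cdot 3 \cdot 14}{S} + \frac{34837}{n} = \frac{3 \cdot 3 \cdot 14}{-252331936} + \frac{34837}{43160} = 9 \cdot 14 \left(- \frac{1}{252331936}\right) + 34837 \cdot \frac{1}{43160} = 126 \left(- \frac{1}{252331936}\right) + \frac{34837}{43160} = - \frac{63}{126165968} + \frac{34837}{43160} = \frac{549405138517}{680665397360}$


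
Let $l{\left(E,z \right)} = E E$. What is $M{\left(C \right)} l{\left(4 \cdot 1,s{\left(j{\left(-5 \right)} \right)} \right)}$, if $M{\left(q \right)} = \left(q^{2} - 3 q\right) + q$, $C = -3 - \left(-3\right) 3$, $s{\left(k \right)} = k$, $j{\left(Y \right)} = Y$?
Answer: $384$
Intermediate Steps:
$l{\left(E,z \right)} = E^{2}$
$C = 6$ ($C = -3 - -9 = -3 + 9 = 6$)
$M{\left(q \right)} = q^{2} - 2 q$
$M{\left(C \right)} l{\left(4 \cdot 1,s{\left(j{\left(-5 \right)} \right)} \right)} = 6 \left(-2 + 6\right) \left(4 \cdot 1\right)^{2} = 6 \cdot 4 \cdot 4^{2} = 24 \cdot 16 = 384$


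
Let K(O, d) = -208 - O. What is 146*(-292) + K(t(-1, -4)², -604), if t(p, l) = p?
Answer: -42841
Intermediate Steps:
146*(-292) + K(t(-1, -4)², -604) = 146*(-292) + (-208 - 1*(-1)²) = -42632 + (-208 - 1*1) = -42632 + (-208 - 1) = -42632 - 209 = -42841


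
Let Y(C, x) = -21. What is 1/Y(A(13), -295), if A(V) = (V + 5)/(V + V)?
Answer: -1/21 ≈ -0.047619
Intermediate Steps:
A(V) = (5 + V)/(2*V) (A(V) = (5 + V)/((2*V)) = (5 + V)*(1/(2*V)) = (5 + V)/(2*V))
1/Y(A(13), -295) = 1/(-21) = -1/21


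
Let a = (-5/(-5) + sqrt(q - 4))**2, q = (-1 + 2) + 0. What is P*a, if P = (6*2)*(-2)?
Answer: 48 - 48*I*sqrt(3) ≈ 48.0 - 83.138*I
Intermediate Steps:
q = 1 (q = 1 + 0 = 1)
P = -24 (P = 12*(-2) = -24)
a = (1 + I*sqrt(3))**2 (a = (-5/(-5) + sqrt(1 - 4))**2 = (-5*(-1/5) + sqrt(-3))**2 = (1 + I*sqrt(3))**2 ≈ -2.0 + 3.4641*I)
P*a = -24*(1 + I*sqrt(3))**2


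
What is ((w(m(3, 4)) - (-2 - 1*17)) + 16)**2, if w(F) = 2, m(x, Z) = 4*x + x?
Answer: 1369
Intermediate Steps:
m(x, Z) = 5*x
((w(m(3, 4)) - (-2 - 1*17)) + 16)**2 = ((2 - (-2 - 1*17)) + 16)**2 = ((2 - (-2 - 17)) + 16)**2 = ((2 - 1*(-19)) + 16)**2 = ((2 + 19) + 16)**2 = (21 + 16)**2 = 37**2 = 1369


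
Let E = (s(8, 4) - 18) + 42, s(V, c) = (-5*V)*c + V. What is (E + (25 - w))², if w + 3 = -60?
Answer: 1600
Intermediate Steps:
w = -63 (w = -3 - 60 = -63)
s(V, c) = V - 5*V*c (s(V, c) = -5*V*c + V = V - 5*V*c)
E = -128 (E = (8*(1 - 5*4) - 18) + 42 = (8*(1 - 20) - 18) + 42 = (8*(-19) - 18) + 42 = (-152 - 18) + 42 = -170 + 42 = -128)
(E + (25 - w))² = (-128 + (25 - 1*(-63)))² = (-128 + (25 + 63))² = (-128 + 88)² = (-40)² = 1600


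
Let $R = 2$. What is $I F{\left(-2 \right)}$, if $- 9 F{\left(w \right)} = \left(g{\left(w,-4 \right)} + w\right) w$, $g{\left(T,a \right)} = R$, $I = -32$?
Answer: $0$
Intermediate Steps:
$g{\left(T,a \right)} = 2$
$F{\left(w \right)} = - \frac{w \left(2 + w\right)}{9}$ ($F{\left(w \right)} = - \frac{\left(2 + w\right) w}{9} = - \frac{w \left(2 + w\right)}{9}$)
$I F{\left(-2 \right)} = - 32 \left(\left(- \frac{1}{9}\right) \left(-2\right) \left(2 - 2\right)\right) = - 32 \left(\left(- \frac{1}{9}\right) \left(-2\right) 0\right) = \left(-32\right) 0 = 0$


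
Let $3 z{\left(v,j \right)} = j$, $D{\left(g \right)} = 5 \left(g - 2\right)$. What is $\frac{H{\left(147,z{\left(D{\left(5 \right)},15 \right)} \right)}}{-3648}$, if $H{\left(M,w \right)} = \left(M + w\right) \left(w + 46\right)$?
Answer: $- \frac{17}{8} \approx -2.125$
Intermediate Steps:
$D{\left(g \right)} = -10 + 5 g$ ($D{\left(g \right)} = 5 \left(-2 + g\right) = -10 + 5 g$)
$z{\left(v,j \right)} = \frac{j}{3}$
$H{\left(M,w \right)} = \left(46 + w\right) \left(M + w\right)$ ($H{\left(M,w \right)} = \left(M + w\right) \left(46 + w\right) = \left(46 + w\right) \left(M + w\right)$)
$\frac{H{\left(147,z{\left(D{\left(5 \right)},15 \right)} \right)}}{-3648} = \frac{\left(\frac{1}{3} \cdot 15\right)^{2} + 46 \cdot 147 + 46 \cdot \frac{1}{3} \cdot 15 + 147 \cdot \frac{1}{3} \cdot 15}{-3648} = \left(5^{2} + 6762 + 46 \cdot 5 + 147 \cdot 5\right) \left(- \frac{1}{3648}\right) = \left(25 + 6762 + 230 + 735\right) \left(- \frac{1}{3648}\right) = 7752 \left(- \frac{1}{3648}\right) = - \frac{17}{8}$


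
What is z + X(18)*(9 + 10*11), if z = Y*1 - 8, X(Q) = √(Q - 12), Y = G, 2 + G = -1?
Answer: -11 + 119*√6 ≈ 280.49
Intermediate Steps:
G = -3 (G = -2 - 1 = -3)
Y = -3
X(Q) = √(-12 + Q)
z = -11 (z = -3*1 - 8 = -3 - 8 = -11)
z + X(18)*(9 + 10*11) = -11 + √(-12 + 18)*(9 + 10*11) = -11 + √6*(9 + 110) = -11 + √6*119 = -11 + 119*√6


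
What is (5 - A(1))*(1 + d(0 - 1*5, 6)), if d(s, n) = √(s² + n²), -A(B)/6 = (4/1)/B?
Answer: 29 + 29*√61 ≈ 255.50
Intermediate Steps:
A(B) = -24/B (A(B) = -6*4/1/B = -6*4*1/B = -24/B)
d(s, n) = √(n² + s²)
(5 - A(1))*(1 + d(0 - 1*5, 6)) = (5 - (-24)/1)*(1 + √(6² + (0 - 1*5)²)) = (5 - (-24))*(1 + √(36 + (0 - 5)²)) = (5 - 1*(-24))*(1 + √(36 + (-5)²)) = (5 + 24)*(1 + √(36 + 25)) = 29*(1 + √61) = 29 + 29*√61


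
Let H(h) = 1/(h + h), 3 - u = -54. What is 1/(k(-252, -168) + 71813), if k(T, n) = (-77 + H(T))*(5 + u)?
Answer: 252/16893797 ≈ 1.4917e-5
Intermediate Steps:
u = 57 (u = 3 - 1*(-54) = 3 + 54 = 57)
H(h) = 1/(2*h)
k(T, n) = -4774 + 31/T (k(T, n) = (-77 + 1/(2*T))*(5 + 57) = (-77 + 1/(2*T))*62 = -4774 + 31/T)
1/(k(-252, -168) + 71813) = 1/((-4774 + 31/(-252)) + 71813) = 1/((-4774 + 31*(-1/252)) + 71813) = 1/((-4774 - 31/252) + 71813) = 1/(-1203079/252 + 71813) = 1/(16893797/252) = 252/16893797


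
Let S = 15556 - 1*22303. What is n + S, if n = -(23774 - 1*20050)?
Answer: -10471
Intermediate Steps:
S = -6747 (S = 15556 - 22303 = -6747)
n = -3724 (n = -(23774 - 20050) = -1*3724 = -3724)
n + S = -3724 - 6747 = -10471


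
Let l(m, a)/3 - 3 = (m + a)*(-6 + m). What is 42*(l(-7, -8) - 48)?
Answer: 22932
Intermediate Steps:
l(m, a) = 9 + 3*(-6 + m)*(a + m) (l(m, a) = 9 + 3*((m + a)*(-6 + m)) = 9 + 3*((a + m)*(-6 + m)) = 9 + 3*((-6 + m)*(a + m)) = 9 + 3*(-6 + m)*(a + m))
42*(l(-7, -8) - 48) = 42*((9 - 18*(-8) - 18*(-7) + 3*(-7)² + 3*(-8)*(-7)) - 48) = 42*((9 + 144 + 126 + 3*49 + 168) - 48) = 42*((9 + 144 + 126 + 147 + 168) - 48) = 42*(594 - 48) = 42*546 = 22932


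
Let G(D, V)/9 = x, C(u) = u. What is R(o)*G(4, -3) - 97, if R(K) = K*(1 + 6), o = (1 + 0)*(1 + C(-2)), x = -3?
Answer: 92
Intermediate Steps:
G(D, V) = -27 (G(D, V) = 9*(-3) = -27)
o = -1 (o = (1 + 0)*(1 - 2) = 1*(-1) = -1)
R(K) = 7*K (R(K) = K*7 = 7*K)
R(o)*G(4, -3) - 97 = (7*(-1))*(-27) - 97 = -7*(-27) - 97 = 189 - 97 = 92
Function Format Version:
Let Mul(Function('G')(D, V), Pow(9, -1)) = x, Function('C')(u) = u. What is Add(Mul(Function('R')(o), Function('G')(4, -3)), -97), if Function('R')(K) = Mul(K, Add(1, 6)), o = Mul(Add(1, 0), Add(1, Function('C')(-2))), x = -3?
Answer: 92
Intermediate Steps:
Function('G')(D, V) = -27 (Function('G')(D, V) = Mul(9, -3) = -27)
o = -1 (o = Mul(Add(1, 0), Add(1, -2)) = Mul(1, -1) = -1)
Function('R')(K) = Mul(7, K) (Function('R')(K) = Mul(K, 7) = Mul(7, K))
Add(Mul(Function('R')(o), Function('G')(4, -3)), -97) = Add(Mul(Mul(7, -1), -27), -97) = Add(Mul(-7, -27), -97) = Add(189, -97) = 92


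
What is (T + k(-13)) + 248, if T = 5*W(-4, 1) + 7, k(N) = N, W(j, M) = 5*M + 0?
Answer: 267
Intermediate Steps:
W(j, M) = 5*M
T = 32 (T = 5*(5*1) + 7 = 5*5 + 7 = 25 + 7 = 32)
(T + k(-13)) + 248 = (32 - 13) + 248 = 19 + 248 = 267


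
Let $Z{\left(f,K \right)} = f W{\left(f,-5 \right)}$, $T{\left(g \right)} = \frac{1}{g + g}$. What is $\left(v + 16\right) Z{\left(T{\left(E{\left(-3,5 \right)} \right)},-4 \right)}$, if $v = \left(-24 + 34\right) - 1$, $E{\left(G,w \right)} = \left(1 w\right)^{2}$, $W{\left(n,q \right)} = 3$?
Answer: $\frac{3}{2} \approx 1.5$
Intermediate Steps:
$E{\left(G,w \right)} = w^{2}$
$T{\left(g \right)} = \frac{1}{2 g}$
$Z{\left(f,K \right)} = 3 f$ ($Z{\left(f,K \right)} = f 3 = 3 f$)
$v = 9$ ($v = 10 - 1 = 9$)
$\left(v + 16\right) Z{\left(T{\left(E{\left(-3,5 \right)} \right)},-4 \right)} = \left(9 + 16\right) 3 \frac{1}{2 \cdot 5^{2}} = 25 \cdot 3 \frac{1}{2 \cdot 25} = 25 \cdot 3 \cdot \frac{1}{2} \cdot \frac{1}{25} = 25 \cdot 3 \cdot \frac{1}{50} = 25 \cdot \frac{3}{50} = \frac{3}{2}$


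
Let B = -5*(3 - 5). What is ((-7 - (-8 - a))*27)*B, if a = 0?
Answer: 270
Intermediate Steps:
B = 10 (B = -5*(-2) = 10)
((-7 - (-8 - a))*27)*B = ((-7 - (-8 - 1*0))*27)*10 = ((-7 - (-8 + 0))*27)*10 = ((-7 - 1*(-8))*27)*10 = ((-7 + 8)*27)*10 = (1*27)*10 = 27*10 = 270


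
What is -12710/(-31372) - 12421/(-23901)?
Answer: 11184731/12093906 ≈ 0.92482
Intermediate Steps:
-12710/(-31372) - 12421/(-23901) = -12710*(-1/31372) - 12421*(-1/23901) = 205/506 + 12421/23901 = 11184731/12093906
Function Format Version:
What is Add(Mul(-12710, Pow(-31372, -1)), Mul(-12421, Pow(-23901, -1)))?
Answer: Rational(11184731, 12093906) ≈ 0.92482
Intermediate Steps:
Add(Mul(-12710, Pow(-31372, -1)), Mul(-12421, Pow(-23901, -1))) = Add(Mul(-12710, Rational(-1, 31372)), Mul(-12421, Rational(-1, 23901))) = Add(Rational(205, 506), Rational(12421, 23901)) = Rational(11184731, 12093906)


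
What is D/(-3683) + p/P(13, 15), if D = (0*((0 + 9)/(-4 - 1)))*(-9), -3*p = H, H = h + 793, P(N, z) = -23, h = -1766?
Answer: -973/69 ≈ -14.101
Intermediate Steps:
H = -973 (H = -1766 + 793 = -973)
p = 973/3 (p = -⅓*(-973) = 973/3 ≈ 324.33)
D = 0 (D = (0*(9/(-5)))*(-9) = (0*(9*(-⅕)))*(-9) = (0*(-9/5))*(-9) = 0*(-9) = 0)
D/(-3683) + p/P(13, 15) = 0/(-3683) + (973/3)/(-23) = 0*(-1/3683) + (973/3)*(-1/23) = 0 - 973/69 = -973/69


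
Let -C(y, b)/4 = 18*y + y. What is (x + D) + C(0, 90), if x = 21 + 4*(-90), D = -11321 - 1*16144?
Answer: -27804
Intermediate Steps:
C(y, b) = -76*y (C(y, b) = -4*(18*y + y) = -76*y)
D = -27465 (D = -11321 - 16144 = -27465)
x = -339 (x = 21 - 360 = -339)
(x + D) + C(0, 90) = (-339 - 27465) - 76*0 = -27804 + 0 = -27804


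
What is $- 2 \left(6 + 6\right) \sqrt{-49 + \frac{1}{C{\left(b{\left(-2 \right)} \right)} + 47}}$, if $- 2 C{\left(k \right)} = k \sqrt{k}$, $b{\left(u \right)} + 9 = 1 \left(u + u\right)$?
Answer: $- 24 \sqrt{- \frac{4604 + 637 i \sqrt{13}}{94 + 13 i \sqrt{13}}} \approx -0.014568 + 167.97 i$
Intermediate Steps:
$b{\left(u \right)} = -9 + 2 u$ ($b{\left(u \right)} = -9 + 1 \left(u + u\right) = -9 + 1 \cdot 2 u = -9 + 2 u$)
$C{\left(k \right)} = - \frac{k^{\frac{3}{2}}}{2}$ ($C{\left(k \right)} = - \frac{k \sqrt{k}}{2} = - \frac{k^{\frac{3}{2}}}{2}$)
$- 2 \left(6 + 6\right) \sqrt{-49 + \frac{1}{C{\left(b{\left(-2 \right)} \right)} + 47}} = - 2 \left(6 + 6\right) \sqrt{-49 + \frac{1}{- \frac{\left(-9 + 2 \left(-2\right)\right)^{\frac{3}{2}}}{2} + 47}} = \left(-2\right) 12 \sqrt{-49 + \frac{1}{- \frac{\left(-9 - 4\right)^{\frac{3}{2}}}{2} + 47}} = - 24 \sqrt{-49 + \frac{1}{- \frac{\left(-13\right)^{\frac{3}{2}}}{2} + 47}} = - 24 \sqrt{-49 + \frac{1}{- \frac{\left(-13\right) i \sqrt{13}}{2} + 47}} = - 24 \sqrt{-49 + \frac{1}{\frac{13 i \sqrt{13}}{2} + 47}} = - 24 \sqrt{-49 + \frac{1}{47 + \frac{13 i \sqrt{13}}{2}}}$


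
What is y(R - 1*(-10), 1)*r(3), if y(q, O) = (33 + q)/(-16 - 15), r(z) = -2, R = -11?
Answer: 64/31 ≈ 2.0645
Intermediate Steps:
y(q, O) = -33/31 - q/31 (y(q, O) = (33 + q)/(-31) = (33 + q)*(-1/31) = -33/31 - q/31)
y(R - 1*(-10), 1)*r(3) = (-33/31 - (-11 - 1*(-10))/31)*(-2) = (-33/31 - (-11 + 10)/31)*(-2) = (-33/31 - 1/31*(-1))*(-2) = (-33/31 + 1/31)*(-2) = -32/31*(-2) = 64/31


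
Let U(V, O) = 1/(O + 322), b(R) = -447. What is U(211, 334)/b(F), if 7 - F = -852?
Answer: -1/293232 ≈ -3.4103e-6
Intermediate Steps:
F = 859 (F = 7 - 1*(-852) = 7 + 852 = 859)
U(V, O) = 1/(322 + O)
U(211, 334)/b(F) = 1/((322 + 334)*(-447)) = -1/447/656 = (1/656)*(-1/447) = -1/293232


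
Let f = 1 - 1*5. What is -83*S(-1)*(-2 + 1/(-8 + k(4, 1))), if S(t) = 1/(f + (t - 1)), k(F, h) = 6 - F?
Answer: -1079/36 ≈ -29.972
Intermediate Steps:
f = -4 (f = 1 - 5 = -4)
S(t) = 1/(-5 + t) (S(t) = 1/(-4 + (t - 1)) = 1/(-4 + (-1 + t)) = 1/(-5 + t))
-83*S(-1)*(-2 + 1/(-8 + k(4, 1))) = -83*(-2 + 1/(-8 + (6 - 1*4)))/(-5 - 1) = -83*(-2 + 1/(-8 + (6 - 4)))/(-6) = -(-83)*(-2 + 1/(-8 + 2))/6 = -(-83)*(-2 + 1/(-6))/6 = -(-83)*(-2 - ⅙)/6 = -(-83)*(-13)/(6*6) = -83*13/36 = -1079/36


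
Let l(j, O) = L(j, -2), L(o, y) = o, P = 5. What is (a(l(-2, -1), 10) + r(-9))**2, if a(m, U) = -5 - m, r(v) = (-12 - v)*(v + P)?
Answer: 81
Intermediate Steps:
r(v) = (-12 - v)*(5 + v) (r(v) = (-12 - v)*(v + 5) = (-12 - v)*(5 + v))
l(j, O) = j
(a(l(-2, -1), 10) + r(-9))**2 = ((-5 - 1*(-2)) + (-60 - 1*(-9)**2 - 17*(-9)))**2 = ((-5 + 2) + (-60 - 1*81 + 153))**2 = (-3 + (-60 - 81 + 153))**2 = (-3 + 12)**2 = 9**2 = 81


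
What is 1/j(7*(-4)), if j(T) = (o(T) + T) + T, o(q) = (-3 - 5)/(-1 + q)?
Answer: -29/1616 ≈ -0.017946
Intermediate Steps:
o(q) = -8/(-1 + q)
j(T) = -8/(-1 + T) + 2*T (j(T) = (-8/(-1 + T) + T) + T = (T - 8/(-1 + T)) + T = -8/(-1 + T) + 2*T)
1/j(7*(-4)) = 1/(2*(-4 + (7*(-4))*(-1 + 7*(-4)))/(-1 + 7*(-4))) = 1/(2*(-4 - 28*(-1 - 28))/(-1 - 28)) = 1/(2*(-4 - 28*(-29))/(-29)) = 1/(2*(-1/29)*(-4 + 812)) = 1/(2*(-1/29)*808) = 1/(-1616/29) = -29/1616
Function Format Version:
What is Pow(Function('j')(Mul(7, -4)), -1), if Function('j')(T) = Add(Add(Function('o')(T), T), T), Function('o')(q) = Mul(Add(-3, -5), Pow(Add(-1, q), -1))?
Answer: Rational(-29, 1616) ≈ -0.017946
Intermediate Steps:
Function('o')(q) = Mul(-8, Pow(Add(-1, q), -1))
Function('j')(T) = Add(Mul(-8, Pow(Add(-1, T), -1)), Mul(2, T)) (Function('j')(T) = Add(Add(Mul(-8, Pow(Add(-1, T), -1)), T), T) = Add(Add(T, Mul(-8, Pow(Add(-1, T), -1))), T) = Add(Mul(-8, Pow(Add(-1, T), -1)), Mul(2, T)))
Pow(Function('j')(Mul(7, -4)), -1) = Pow(Mul(2, Pow(Add(-1, Mul(7, -4)), -1), Add(-4, Mul(Mul(7, -4), Add(-1, Mul(7, -4))))), -1) = Pow(Mul(2, Pow(Add(-1, -28), -1), Add(-4, Mul(-28, Add(-1, -28)))), -1) = Pow(Mul(2, Pow(-29, -1), Add(-4, Mul(-28, -29))), -1) = Pow(Mul(2, Rational(-1, 29), Add(-4, 812)), -1) = Pow(Mul(2, Rational(-1, 29), 808), -1) = Pow(Rational(-1616, 29), -1) = Rational(-29, 1616)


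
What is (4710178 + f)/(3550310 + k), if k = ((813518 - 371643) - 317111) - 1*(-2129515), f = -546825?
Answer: 4163353/5804589 ≈ 0.71725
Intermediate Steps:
k = 2254279 (k = (441875 - 317111) + 2129515 = 124764 + 2129515 = 2254279)
(4710178 + f)/(3550310 + k) = (4710178 - 546825)/(3550310 + 2254279) = 4163353/5804589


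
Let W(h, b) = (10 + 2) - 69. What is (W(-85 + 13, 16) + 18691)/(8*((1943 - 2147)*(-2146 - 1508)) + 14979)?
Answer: 18634/5978307 ≈ 0.0031169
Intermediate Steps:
W(h, b) = -57 (W(h, b) = 12 - 69 = -57)
(W(-85 + 13, 16) + 18691)/(8*((1943 - 2147)*(-2146 - 1508)) + 14979) = (-57 + 18691)/(8*((1943 - 2147)*(-2146 - 1508)) + 14979) = 18634/(8*(-204*(-3654)) + 14979) = 18634/(8*745416 + 14979) = 18634/(5963328 + 14979) = 18634/5978307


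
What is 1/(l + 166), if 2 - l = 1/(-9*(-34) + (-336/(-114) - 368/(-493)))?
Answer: 2900902/487342169 ≈ 0.0059525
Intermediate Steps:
l = 5792437/2900902 (l = 2 - 1/(-9*(-34) + (-336/(-114) - 368/(-493))) = 2 - 1/(306 + (-336*(-1/114) - 368*(-1/493))) = 2 - 1/(306 + (56/19 + 368/493)) = 2 - 1/(306 + 34600/9367) = 2 - 1/2900902/9367 = 2 - 1*9367/2900902 = 2 - 9367/2900902 = 5792437/2900902 ≈ 1.9968)
1/(l + 166) = 1/(5792437/2900902 + 166) = 1/(487342169/2900902) = 2900902/487342169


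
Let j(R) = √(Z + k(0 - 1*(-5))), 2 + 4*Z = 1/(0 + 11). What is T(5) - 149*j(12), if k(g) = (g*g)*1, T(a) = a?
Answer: 5 - 149*√11869/22 ≈ -732.85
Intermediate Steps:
Z = -21/44 (Z = -½ + 1/(4*(0 + 11)) = -½ + (¼)/11 = -½ + (¼)*(1/11) = -½ + 1/44 = -21/44 ≈ -0.47727)
k(g) = g² (k(g) = g²*1 = g²)
j(R) = √11869/22 (j(R) = √(-21/44 + (0 - 1*(-5))²) = √(-21/44 + (0 + 5)²) = √(-21/44 + 5²) = √(-21/44 + 25) = √(1079/44) = √11869/22)
T(5) - 149*j(12) = 5 - 149*√11869/22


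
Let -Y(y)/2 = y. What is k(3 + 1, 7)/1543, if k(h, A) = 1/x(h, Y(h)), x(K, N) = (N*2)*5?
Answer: -1/123440 ≈ -8.1011e-6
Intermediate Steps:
Y(y) = -2*y
x(K, N) = 10*N (x(K, N) = (2*N)*5 = 10*N)
k(h, A) = -1/(20*h) (k(h, A) = 1/(10*(-2*h)) = 1/(-20*h) = -1/(20*h))
k(3 + 1, 7)/1543 = -1/(20*(3 + 1))/1543 = -1/20/4*(1/1543) = -1/20*¼*(1/1543) = -1/80*1/1543 = -1/123440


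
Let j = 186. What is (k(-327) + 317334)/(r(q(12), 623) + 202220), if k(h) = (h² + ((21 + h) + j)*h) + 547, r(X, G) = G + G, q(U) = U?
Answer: 232025/101733 ≈ 2.2807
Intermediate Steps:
r(X, G) = 2*G
k(h) = 547 + h² + h*(207 + h) (k(h) = (h² + ((21 + h) + 186)*h) + 547 = (h² + (207 + h)*h) + 547 = (h² + h*(207 + h)) + 547 = 547 + h² + h*(207 + h))
(k(-327) + 317334)/(r(q(12), 623) + 202220) = ((547 + 2*(-327)² + 207*(-327)) + 317334)/(2*623 + 202220) = ((547 + 2*106929 - 67689) + 317334)/(1246 + 202220) = ((547 + 213858 - 67689) + 317334)/203466 = (146716 + 317334)*(1/203466) = 464050*(1/203466) = 232025/101733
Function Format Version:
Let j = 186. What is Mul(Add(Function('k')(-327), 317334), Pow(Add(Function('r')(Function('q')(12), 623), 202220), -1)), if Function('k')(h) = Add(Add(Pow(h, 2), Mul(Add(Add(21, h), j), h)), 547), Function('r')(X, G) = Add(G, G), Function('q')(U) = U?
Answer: Rational(232025, 101733) ≈ 2.2807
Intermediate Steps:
Function('r')(X, G) = Mul(2, G)
Function('k')(h) = Add(547, Pow(h, 2), Mul(h, Add(207, h))) (Function('k')(h) = Add(Add(Pow(h, 2), Mul(Add(Add(21, h), 186), h)), 547) = Add(Add(Pow(h, 2), Mul(Add(207, h), h)), 547) = Add(Add(Pow(h, 2), Mul(h, Add(207, h))), 547) = Add(547, Pow(h, 2), Mul(h, Add(207, h))))
Mul(Add(Function('k')(-327), 317334), Pow(Add(Function('r')(Function('q')(12), 623), 202220), -1)) = Mul(Add(Add(547, Mul(2, Pow(-327, 2)), Mul(207, -327)), 317334), Pow(Add(Mul(2, 623), 202220), -1)) = Mul(Add(Add(547, Mul(2, 106929), -67689), 317334), Pow(Add(1246, 202220), -1)) = Mul(Add(Add(547, 213858, -67689), 317334), Pow(203466, -1)) = Mul(Add(146716, 317334), Rational(1, 203466)) = Mul(464050, Rational(1, 203466)) = Rational(232025, 101733)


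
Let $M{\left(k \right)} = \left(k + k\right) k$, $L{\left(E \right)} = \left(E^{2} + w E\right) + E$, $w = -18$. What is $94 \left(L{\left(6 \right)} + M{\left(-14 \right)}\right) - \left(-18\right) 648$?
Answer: $42308$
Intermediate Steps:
$L{\left(E \right)} = E^{2} - 17 E$ ($L{\left(E \right)} = \left(E^{2} - 18 E\right) + E = E^{2} - 17 E$)
$M{\left(k \right)} = 2 k^{2}$ ($M{\left(k \right)} = 2 k k = 2 k^{2}$)
$94 \left(L{\left(6 \right)} + M{\left(-14 \right)}\right) - \left(-18\right) 648 = 94 \left(6 \left(-17 + 6\right) + 2 \left(-14\right)^{2}\right) - \left(-18\right) 648 = 94 \left(6 \left(-11\right) + 2 \cdot 196\right) - -11664 = 94 \left(-66 + 392\right) + 11664 = 94 \cdot 326 + 11664 = 30644 + 11664 = 42308$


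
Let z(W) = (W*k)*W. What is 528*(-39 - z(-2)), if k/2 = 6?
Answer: -45936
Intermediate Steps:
k = 12 (k = 2*6 = 12)
z(W) = 12*W² (z(W) = (W*12)*W = (12*W)*W = 12*W²)
528*(-39 - z(-2)) = 528*(-39 - 12*(-2)²) = 528*(-39 - 12*4) = 528*(-39 - 1*48) = 528*(-39 - 48) = 528*(-87) = -45936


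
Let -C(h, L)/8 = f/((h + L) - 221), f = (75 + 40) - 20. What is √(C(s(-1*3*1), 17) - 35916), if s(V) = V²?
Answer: 2*I*√13655577/39 ≈ 189.5*I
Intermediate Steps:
f = 95 (f = 115 - 20 = 95)
C(h, L) = -760/(-221 + L + h) (C(h, L) = -760/((h + L) - 221) = -760/((L + h) - 221) = -760/(-221 + L + h))
√(C(s(-1*3*1), 17) - 35916) = √(-760/(-221 + 17 + (-1*3*1)²) - 35916) = √(-760/(-221 + 17 + (-3*1)²) - 35916) = √(-760/(-221 + 17 + (-3)²) - 35916) = √(-760/(-221 + 17 + 9) - 35916) = √(-760/(-195) - 35916) = √(-760*(-1/195) - 35916) = √(152/39 - 35916) = √(-1400572/39) = 2*I*√13655577/39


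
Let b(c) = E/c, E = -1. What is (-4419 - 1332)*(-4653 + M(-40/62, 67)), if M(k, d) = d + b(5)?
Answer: 131876181/5 ≈ 2.6375e+7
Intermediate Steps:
b(c) = -1/c
M(k, d) = -⅕ + d (M(k, d) = d - 1/5 = d - 1*⅕ = d - ⅕ = -⅕ + d)
(-4419 - 1332)*(-4653 + M(-40/62, 67)) = (-4419 - 1332)*(-4653 + (-⅕ + 67)) = -5751*(-4653 + 334/5) = -5751*(-22931/5) = 131876181/5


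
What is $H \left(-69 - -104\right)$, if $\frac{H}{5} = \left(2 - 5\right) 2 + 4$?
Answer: $-350$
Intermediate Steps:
$H = -10$ ($H = 5 \left(\left(2 - 5\right) 2 + 4\right) = 5 \left(\left(-3\right) 2 + 4\right) = 5 \left(-6 + 4\right) = 5 \left(-2\right) = -10$)
$H \left(-69 - -104\right) = - 10 \left(-69 - -104\right) = - 10 \left(-69 + 104\right) = \left(-10\right) 35 = -350$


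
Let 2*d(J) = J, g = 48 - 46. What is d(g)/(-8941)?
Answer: -1/8941 ≈ -0.00011184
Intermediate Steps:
g = 2
d(J) = J/2
d(g)/(-8941) = ((½)*2)/(-8941) = 1*(-1/8941) = -1/8941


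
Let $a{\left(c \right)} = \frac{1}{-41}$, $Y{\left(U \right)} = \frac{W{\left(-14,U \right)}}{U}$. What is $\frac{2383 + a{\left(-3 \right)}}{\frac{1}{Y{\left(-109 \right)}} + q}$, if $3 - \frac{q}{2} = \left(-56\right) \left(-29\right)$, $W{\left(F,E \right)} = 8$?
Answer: $- \frac{781616}{1067845} \approx -0.73196$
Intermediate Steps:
$Y{\left(U \right)} = \frac{8}{U}$
$q = -3242$ ($q = 6 - 2 \left(\left(-56\right) \left(-29\right)\right) = 6 - 3248 = -3242$)
$a{\left(c \right)} = - \frac{1}{41}$
$\frac{2383 + a{\left(-3 \right)}}{\frac{1}{Y{\left(-109 \right)}} + q} = \frac{2383 - \frac{1}{41}}{\frac{1}{8 \frac{1}{-109}} - 3242} = \frac{97702}{41 \left(\frac{1}{8 \left(- \frac{1}{109}\right)} - 3242\right)} = \frac{97702}{41 \left(\frac{1}{- \frac{8}{109}} - 3242\right)} = \frac{97702}{41 \left(- \frac{109}{8} - 3242\right)} = \frac{97702}{41 \left(- \frac{26045}{8}\right)} = \frac{97702}{41} \left(- \frac{8}{26045}\right) = - \frac{781616}{1067845}$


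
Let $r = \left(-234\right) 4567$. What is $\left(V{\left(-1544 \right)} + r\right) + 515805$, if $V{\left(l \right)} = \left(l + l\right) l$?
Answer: $4214999$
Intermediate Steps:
$r = -1068678$
$V{\left(l \right)} = 2 l^{2}$ ($V{\left(l \right)} = 2 l l = 2 l^{2}$)
$\left(V{\left(-1544 \right)} + r\right) + 515805 = \left(2 \left(-1544\right)^{2} - 1068678\right) + 515805 = \left(2 \cdot 2383936 - 1068678\right) + 515805 = \left(4767872 - 1068678\right) + 515805 = 3699194 + 515805 = 4214999$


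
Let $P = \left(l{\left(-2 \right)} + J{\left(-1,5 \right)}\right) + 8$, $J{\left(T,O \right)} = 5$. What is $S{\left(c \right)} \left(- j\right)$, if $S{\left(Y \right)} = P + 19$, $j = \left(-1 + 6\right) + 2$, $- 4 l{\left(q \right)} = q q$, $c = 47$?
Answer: $-217$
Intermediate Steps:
$l{\left(q \right)} = - \frac{q^{2}}{4}$ ($l{\left(q \right)} = - \frac{q q}{4} = - \frac{q^{2}}{4}$)
$P = 12$ ($P = \left(- \frac{\left(-2\right)^{2}}{4} + 5\right) + 8 = \left(\left(- \frac{1}{4}\right) 4 + 5\right) + 8 = \left(-1 + 5\right) + 8 = 4 + 8 = 12$)
$j = 7$ ($j = 5 + 2 = 7$)
$S{\left(Y \right)} = 31$ ($S{\left(Y \right)} = 12 + 19 = 31$)
$S{\left(c \right)} \left(- j\right) = 31 \left(\left(-1\right) 7\right) = 31 \left(-7\right) = -217$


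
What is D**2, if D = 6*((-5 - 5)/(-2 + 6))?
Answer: 225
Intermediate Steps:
D = -15 (D = 6*(-10/4) = 6*(-10*1/4) = 6*(-5/2) = -15)
D**2 = (-15)**2 = 225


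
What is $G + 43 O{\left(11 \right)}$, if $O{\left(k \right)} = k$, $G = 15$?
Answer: $488$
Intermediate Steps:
$G + 43 O{\left(11 \right)} = 15 + 43 \cdot 11 = 15 + 473 = 488$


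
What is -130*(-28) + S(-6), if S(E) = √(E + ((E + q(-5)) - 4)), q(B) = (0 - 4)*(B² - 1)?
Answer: 3640 + 4*I*√7 ≈ 3640.0 + 10.583*I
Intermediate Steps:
q(B) = 4 - 4*B² (q(B) = -4*(-1 + B²) = 4 - 4*B²)
S(E) = √(-100 + 2*E) (S(E) = √(E + ((E + (4 - 4*(-5)²)) - 4)) = √(E + ((E + (4 - 4*25)) - 4)) = √(E + ((E + (4 - 100)) - 4)) = √(E + ((E - 96) - 4)) = √(E + ((-96 + E) - 4)) = √(E + (-100 + E)) = √(-100 + 2*E))
-130*(-28) + S(-6) = -130*(-28) + √(-100 + 2*(-6)) = 3640 + √(-100 - 12) = 3640 + √(-112) = 3640 + 4*I*√7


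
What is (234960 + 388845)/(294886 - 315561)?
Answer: -124761/4135 ≈ -30.172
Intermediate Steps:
(234960 + 388845)/(294886 - 315561) = 623805/(-20675) = 623805*(-1/20675) = -124761/4135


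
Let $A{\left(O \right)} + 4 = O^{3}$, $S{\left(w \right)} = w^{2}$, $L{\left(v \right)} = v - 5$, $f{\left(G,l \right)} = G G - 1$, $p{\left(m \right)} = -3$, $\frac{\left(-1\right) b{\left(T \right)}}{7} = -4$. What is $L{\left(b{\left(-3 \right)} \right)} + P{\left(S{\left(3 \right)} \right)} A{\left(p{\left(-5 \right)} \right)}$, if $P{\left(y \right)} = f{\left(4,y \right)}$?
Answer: $-442$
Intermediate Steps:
$b{\left(T \right)} = 28$ ($b{\left(T \right)} = \left(-7\right) \left(-4\right) = 28$)
$f{\left(G,l \right)} = -1 + G^{2}$ ($f{\left(G,l \right)} = G^{2} - 1 = -1 + G^{2}$)
$L{\left(v \right)} = -5 + v$
$P{\left(y \right)} = 15$ ($P{\left(y \right)} = -1 + 4^{2} = -1 + 16 = 15$)
$A{\left(O \right)} = -4 + O^{3}$
$L{\left(b{\left(-3 \right)} \right)} + P{\left(S{\left(3 \right)} \right)} A{\left(p{\left(-5 \right)} \right)} = \left(-5 + 28\right) + 15 \left(-4 + \left(-3\right)^{3}\right) = 23 + 15 \left(-4 - 27\right) = 23 + 15 \left(-31\right) = 23 - 465 = -442$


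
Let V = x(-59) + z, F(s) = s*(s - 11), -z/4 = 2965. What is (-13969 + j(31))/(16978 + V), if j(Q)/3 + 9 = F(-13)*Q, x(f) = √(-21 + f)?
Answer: 19218090/6548501 - 15020*I*√5/6548501 ≈ 2.9347 - 0.0051288*I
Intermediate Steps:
z = -11860 (z = -4*2965 = -11860)
F(s) = s*(-11 + s)
j(Q) = -27 + 936*Q (j(Q) = -27 + 3*((-13*(-11 - 13))*Q) = -27 + 3*((-13*(-24))*Q) = -27 + 3*(312*Q) = -27 + 936*Q)
V = -11860 + 4*I*√5 (V = √(-21 - 59) - 11860 = √(-80) - 11860 = 4*I*√5 - 11860 = -11860 + 4*I*√5 ≈ -11860.0 + 8.9443*I)
(-13969 + j(31))/(16978 + V) = (-13969 + (-27 + 936*31))/(16978 + (-11860 + 4*I*√5)) = (-13969 + (-27 + 29016))/(5118 + 4*I*√5) = (-13969 + 28989)/(5118 + 4*I*√5) = 15020/(5118 + 4*I*√5)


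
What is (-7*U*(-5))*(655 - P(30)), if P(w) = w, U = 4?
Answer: 87500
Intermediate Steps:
(-7*U*(-5))*(655 - P(30)) = (-7*4*(-5))*(655 - 1*30) = (-28*(-5))*(655 - 30) = 140*625 = 87500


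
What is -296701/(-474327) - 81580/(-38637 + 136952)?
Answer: -272155367/1332384543 ≈ -0.20426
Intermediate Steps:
-296701/(-474327) - 81580/(-38637 + 136952) = -296701*(-1/474327) - 81580/98315 = 296701/474327 - 81580*1/98315 = 296701/474327 - 16316/19663 = -272155367/1332384543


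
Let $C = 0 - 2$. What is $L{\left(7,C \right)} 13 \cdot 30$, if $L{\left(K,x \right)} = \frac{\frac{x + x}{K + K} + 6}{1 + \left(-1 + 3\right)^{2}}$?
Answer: $\frac{3120}{7} \approx 445.71$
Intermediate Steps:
$C = -2$ ($C = 0 - 2 = -2$)
$L{\left(K,x \right)} = \frac{6}{5} + \frac{x}{5 K}$ ($L{\left(K,x \right)} = \frac{\frac{2 x}{2 K} + 6}{1 + 2^{2}} = \frac{2 x \frac{1}{2 K} + 6}{1 + 4} = \frac{\frac{x}{K} + 6}{5} = \left(6 + \frac{x}{K}\right) \frac{1}{5} = \frac{6}{5} + \frac{x}{5 K}$)
$L{\left(7,C \right)} 13 \cdot 30 = \frac{-2 + 6 \cdot 7}{5 \cdot 7} \cdot 13 \cdot 30 = \frac{1}{5} \cdot \frac{1}{7} \left(-2 + 42\right) 13 \cdot 30 = \frac{1}{5} \cdot \frac{1}{7} \cdot 40 \cdot 13 \cdot 30 = \frac{8}{7} \cdot 13 \cdot 30 = \frac{104}{7} \cdot 30 = \frac{3120}{7}$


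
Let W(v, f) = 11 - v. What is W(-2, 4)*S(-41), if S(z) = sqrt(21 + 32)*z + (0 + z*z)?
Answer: 21853 - 533*sqrt(53) ≈ 17973.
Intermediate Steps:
S(z) = z**2 + z*sqrt(53) (S(z) = sqrt(53)*z + (0 + z**2) = z*sqrt(53) + z**2 = z**2 + z*sqrt(53))
W(-2, 4)*S(-41) = (11 - 1*(-2))*(-41*(-41 + sqrt(53))) = (11 + 2)*(1681 - 41*sqrt(53)) = 13*(1681 - 41*sqrt(53)) = 21853 - 533*sqrt(53)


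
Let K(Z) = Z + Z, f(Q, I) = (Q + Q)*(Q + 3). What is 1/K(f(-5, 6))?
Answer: 1/40 ≈ 0.025000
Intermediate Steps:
f(Q, I) = 2*Q*(3 + Q) (f(Q, I) = (2*Q)*(3 + Q) = 2*Q*(3 + Q))
K(Z) = 2*Z
1/K(f(-5, 6)) = 1/(2*(2*(-5)*(3 - 5))) = 1/(2*(2*(-5)*(-2))) = 1/(2*20) = 1/40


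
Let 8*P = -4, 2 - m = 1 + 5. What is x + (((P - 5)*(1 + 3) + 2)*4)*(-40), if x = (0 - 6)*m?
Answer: 3224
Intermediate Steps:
m = -4 (m = 2 - (1 + 5) = 2 - 1*6 = 2 - 6 = -4)
P = -1/2 (P = (1/8)*(-4) = -1/2 ≈ -0.50000)
x = 24 (x = (0 - 6)*(-4) = -6*(-4) = 24)
x + (((P - 5)*(1 + 3) + 2)*4)*(-40) = 24 + (((-1/2 - 5)*(1 + 3) + 2)*4)*(-40) = 24 + ((-11/2*4 + 2)*4)*(-40) = 24 + ((-22 + 2)*4)*(-40) = 24 - 20*4*(-40) = 24 - 80*(-40) = 24 + 3200 = 3224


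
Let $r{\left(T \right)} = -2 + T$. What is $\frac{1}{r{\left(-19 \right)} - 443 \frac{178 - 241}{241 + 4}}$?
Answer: $\frac{35}{3252} \approx 0.010763$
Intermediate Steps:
$\frac{1}{r{\left(-19 \right)} - 443 \frac{178 - 241}{241 + 4}} = \frac{1}{\left(-2 - 19\right) - 443 \frac{178 - 241}{241 + 4}} = \frac{1}{-21 - 443 \left(- \frac{63}{245}\right)} = \frac{1}{-21 - 443 \left(\left(-63\right) \frac{1}{245}\right)} = \frac{1}{-21 - - \frac{3987}{35}} = \frac{1}{-21 + \frac{3987}{35}} = \frac{1}{\frac{3252}{35}} = \frac{35}{3252}$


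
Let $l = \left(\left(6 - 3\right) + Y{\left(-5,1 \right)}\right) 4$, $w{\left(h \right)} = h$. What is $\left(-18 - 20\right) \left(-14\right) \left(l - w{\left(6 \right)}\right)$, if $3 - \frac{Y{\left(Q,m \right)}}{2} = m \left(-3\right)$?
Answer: $28728$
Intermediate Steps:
$Y{\left(Q,m \right)} = 6 + 6 m$ ($Y{\left(Q,m \right)} = 6 - 2 m \left(-3\right) = 6 - 2 \left(- 3 m\right) = 6 + 6 m$)
$l = 60$ ($l = \left(\left(6 - 3\right) + \left(6 + 6 \cdot 1\right)\right) 4 = \left(3 + \left(6 + 6\right)\right) 4 = \left(3 + 12\right) 4 = 15 \cdot 4 = 60$)
$\left(-18 - 20\right) \left(-14\right) \left(l - w{\left(6 \right)}\right) = \left(-18 - 20\right) \left(-14\right) \left(60 - 6\right) = \left(-38\right) \left(-14\right) 54 = 532 \cdot 54 = 28728$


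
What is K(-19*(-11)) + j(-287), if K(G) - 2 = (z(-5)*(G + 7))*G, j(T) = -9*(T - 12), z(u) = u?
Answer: -223027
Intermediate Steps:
j(T) = 108 - 9*T (j(T) = -9*(-12 + T) = 108 - 9*T)
K(G) = 2 + G*(-35 - 5*G) (K(G) = 2 + (-5*(G + 7))*G = 2 + (-5*(7 + G))*G = 2 + (-35 - 5*G)*G = 2 + G*(-35 - 5*G))
K(-19*(-11)) + j(-287) = (2 - (-665)*(-11) - 5*(-19*(-11))²) + (108 - 9*(-287)) = (2 - 35*209 - 5*209²) + (108 + 2583) = (2 - 7315 - 5*43681) + 2691 = (2 - 7315 - 218405) + 2691 = -225718 + 2691 = -223027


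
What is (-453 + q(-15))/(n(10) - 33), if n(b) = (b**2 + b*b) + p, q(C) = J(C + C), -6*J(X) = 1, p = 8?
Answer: -2719/1050 ≈ -2.5895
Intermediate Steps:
J(X) = -1/6 (J(X) = -1/6*1 = -1/6)
q(C) = -1/6
n(b) = 8 + 2*b**2 (n(b) = (b**2 + b*b) + 8 = (b**2 + b**2) + 8 = 2*b**2 + 8 = 8 + 2*b**2)
(-453 + q(-15))/(n(10) - 33) = (-453 - 1/6)/((8 + 2*10**2) - 33) = -2719/(6*((8 + 2*100) - 33)) = -2719/(6*((8 + 200) - 33)) = -2719/(6*(208 - 33)) = -2719/6/175 = -2719/6*1/175 = -2719/1050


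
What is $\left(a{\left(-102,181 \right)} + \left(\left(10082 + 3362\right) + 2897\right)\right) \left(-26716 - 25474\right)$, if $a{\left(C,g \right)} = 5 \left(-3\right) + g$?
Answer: $-861500330$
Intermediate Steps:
$a{\left(C,g \right)} = -15 + g$
$\left(a{\left(-102,181 \right)} + \left(\left(10082 + 3362\right) + 2897\right)\right) \left(-26716 - 25474\right) = \left(\left(-15 + 181\right) + \left(\left(10082 + 3362\right) + 2897\right)\right) \left(-26716 - 25474\right) = \left(166 + \left(13444 + 2897\right)\right) \left(-52190\right) = \left(166 + 16341\right) \left(-52190\right) = 16507 \left(-52190\right) = -861500330$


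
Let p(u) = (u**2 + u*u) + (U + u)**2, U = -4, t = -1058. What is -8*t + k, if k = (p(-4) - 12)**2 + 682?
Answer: 16202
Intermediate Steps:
p(u) = (-4 + u)**2 + 2*u**2 (p(u) = (u**2 + u*u) + (-4 + u)**2 = (u**2 + u**2) + (-4 + u)**2 = 2*u**2 + (-4 + u)**2 = (-4 + u)**2 + 2*u**2)
k = 7738 (k = (((-4 - 4)**2 + 2*(-4)**2) - 12)**2 + 682 = (((-8)**2 + 2*16) - 12)**2 + 682 = ((64 + 32) - 12)**2 + 682 = (96 - 12)**2 + 682 = 84**2 + 682 = 7056 + 682 = 7738)
-8*t + k = -8*(-1058) + 7738 = 8464 + 7738 = 16202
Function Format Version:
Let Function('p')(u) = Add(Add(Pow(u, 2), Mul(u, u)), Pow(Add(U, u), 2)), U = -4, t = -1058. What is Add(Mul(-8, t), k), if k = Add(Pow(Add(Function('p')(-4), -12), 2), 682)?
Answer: 16202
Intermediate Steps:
Function('p')(u) = Add(Pow(Add(-4, u), 2), Mul(2, Pow(u, 2))) (Function('p')(u) = Add(Add(Pow(u, 2), Mul(u, u)), Pow(Add(-4, u), 2)) = Add(Add(Pow(u, 2), Pow(u, 2)), Pow(Add(-4, u), 2)) = Add(Mul(2, Pow(u, 2)), Pow(Add(-4, u), 2)) = Add(Pow(Add(-4, u), 2), Mul(2, Pow(u, 2))))
k = 7738 (k = Add(Pow(Add(Add(Pow(Add(-4, -4), 2), Mul(2, Pow(-4, 2))), -12), 2), 682) = Add(Pow(Add(Add(Pow(-8, 2), Mul(2, 16)), -12), 2), 682) = Add(Pow(Add(Add(64, 32), -12), 2), 682) = Add(Pow(Add(96, -12), 2), 682) = Add(Pow(84, 2), 682) = Add(7056, 682) = 7738)
Add(Mul(-8, t), k) = Add(Mul(-8, -1058), 7738) = Add(8464, 7738) = 16202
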